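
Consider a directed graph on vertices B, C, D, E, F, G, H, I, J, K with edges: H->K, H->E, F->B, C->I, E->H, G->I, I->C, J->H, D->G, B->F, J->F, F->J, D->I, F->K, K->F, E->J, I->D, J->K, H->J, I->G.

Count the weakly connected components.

From B: component {B, E, F, H, J, K}.
From C: component {C, D, G, I}.
That's 2 components.

2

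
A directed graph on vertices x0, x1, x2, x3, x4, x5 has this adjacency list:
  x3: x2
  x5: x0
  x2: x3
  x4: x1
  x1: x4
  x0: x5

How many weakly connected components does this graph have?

From x0: component {x0, x5}.
From x1: component {x1, x4}.
From x2: component {x2, x3}.
That's 3 components.

3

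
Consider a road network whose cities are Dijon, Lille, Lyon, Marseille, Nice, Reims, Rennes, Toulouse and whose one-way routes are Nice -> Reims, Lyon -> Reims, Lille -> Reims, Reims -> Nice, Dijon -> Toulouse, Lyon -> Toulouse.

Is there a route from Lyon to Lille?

Explore from Lyon.
Distance 1: reach Reims, Toulouse.
Distance 2: reach Nice.
The search from Lyon is exhausted; no directed path reaches Lille.

No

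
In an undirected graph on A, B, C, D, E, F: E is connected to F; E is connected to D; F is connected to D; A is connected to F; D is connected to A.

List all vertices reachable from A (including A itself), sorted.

Start at A.
Its neighbours: D, F.
Then their neighbours: E.
Nothing further is reachable.

A, D, E, F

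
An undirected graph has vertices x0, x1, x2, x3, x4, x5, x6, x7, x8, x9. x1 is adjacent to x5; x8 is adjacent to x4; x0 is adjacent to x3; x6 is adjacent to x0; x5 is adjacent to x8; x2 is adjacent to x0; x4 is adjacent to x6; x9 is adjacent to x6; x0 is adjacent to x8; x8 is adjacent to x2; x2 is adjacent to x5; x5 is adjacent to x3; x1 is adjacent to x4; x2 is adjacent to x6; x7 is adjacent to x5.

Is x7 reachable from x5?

Explore from x5.
Distance 1: reach x1, x2, x3, x7, x8.
Found x7.

Yes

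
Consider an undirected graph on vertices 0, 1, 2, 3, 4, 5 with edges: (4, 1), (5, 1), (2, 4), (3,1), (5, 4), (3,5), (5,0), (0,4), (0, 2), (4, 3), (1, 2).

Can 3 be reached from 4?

Yes

Explore from 4.
Distance 1: reach 0, 1, 2, 3, 5.
Found 3.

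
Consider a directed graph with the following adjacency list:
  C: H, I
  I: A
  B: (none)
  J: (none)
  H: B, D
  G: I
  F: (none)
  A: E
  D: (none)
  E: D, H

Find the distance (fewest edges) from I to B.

4

Distance 0: I.
Distance 1: A.
Distance 2: E.
Distance 3: D, H.
Distance 4: B — contains B.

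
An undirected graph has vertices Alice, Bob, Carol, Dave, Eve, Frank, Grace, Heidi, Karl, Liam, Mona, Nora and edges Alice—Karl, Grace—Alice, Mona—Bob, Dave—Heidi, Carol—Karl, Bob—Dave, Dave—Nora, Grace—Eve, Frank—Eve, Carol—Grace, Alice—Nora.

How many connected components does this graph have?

From Alice: component {Alice, Bob, Carol, Dave, Eve, Frank, Grace, Heidi, Karl, Mona, Nora}.
From Liam: component {Liam}.
That's 2 components.

2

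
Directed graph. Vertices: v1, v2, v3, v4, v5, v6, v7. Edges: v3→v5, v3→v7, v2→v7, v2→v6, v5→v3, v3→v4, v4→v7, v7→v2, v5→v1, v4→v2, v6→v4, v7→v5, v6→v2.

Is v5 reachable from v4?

Explore from v4.
Distance 1: reach v2, v7.
Distance 2: reach v5, v6.
Found v5.

Yes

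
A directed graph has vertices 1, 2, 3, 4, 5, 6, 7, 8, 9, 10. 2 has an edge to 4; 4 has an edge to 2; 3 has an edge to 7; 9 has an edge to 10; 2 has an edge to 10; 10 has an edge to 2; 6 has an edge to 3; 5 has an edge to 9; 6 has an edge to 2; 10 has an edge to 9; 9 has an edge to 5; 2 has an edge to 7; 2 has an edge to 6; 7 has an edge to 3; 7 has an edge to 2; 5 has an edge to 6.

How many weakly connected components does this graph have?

3

From 1: component {1}.
From 2: component {2, 3, 4, 5, 6, 7, 9, 10}.
From 8: component {8}.
That's 3 components.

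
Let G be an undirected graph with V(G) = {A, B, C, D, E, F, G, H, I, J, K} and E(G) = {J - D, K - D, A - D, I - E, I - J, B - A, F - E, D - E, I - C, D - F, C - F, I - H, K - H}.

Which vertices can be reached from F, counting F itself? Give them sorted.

A, B, C, D, E, F, H, I, J, K

Start at F.
Its neighbours: C, D, E.
Then their neighbours: A, I, J, K.
Then next layer: B, H.
Nothing further is reachable.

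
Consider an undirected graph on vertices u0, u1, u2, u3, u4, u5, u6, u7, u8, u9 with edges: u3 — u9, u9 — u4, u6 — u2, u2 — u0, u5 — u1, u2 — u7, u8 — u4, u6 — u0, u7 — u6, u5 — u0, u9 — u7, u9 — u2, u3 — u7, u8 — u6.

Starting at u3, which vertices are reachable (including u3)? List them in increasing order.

Start at u3.
Its neighbours: u7, u9.
Then their neighbours: u2, u4, u6.
Then next layer: u0, u8.
Then next layer: u5.
Then next layer: u1.
Every vertex is now reached.

u0, u1, u2, u3, u4, u5, u6, u7, u8, u9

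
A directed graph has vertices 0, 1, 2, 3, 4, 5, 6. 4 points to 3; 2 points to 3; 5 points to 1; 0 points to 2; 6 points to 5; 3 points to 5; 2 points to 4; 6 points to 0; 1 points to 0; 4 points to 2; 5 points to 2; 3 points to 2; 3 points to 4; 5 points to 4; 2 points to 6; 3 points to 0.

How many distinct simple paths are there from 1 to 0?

1→0

1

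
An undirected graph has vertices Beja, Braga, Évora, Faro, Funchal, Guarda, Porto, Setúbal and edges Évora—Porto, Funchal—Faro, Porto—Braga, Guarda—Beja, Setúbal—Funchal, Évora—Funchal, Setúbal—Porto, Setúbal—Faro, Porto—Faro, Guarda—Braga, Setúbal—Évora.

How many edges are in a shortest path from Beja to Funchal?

5

Distance 0: Beja.
Distance 1: Guarda.
Distance 2: Braga.
Distance 3: Porto.
Distance 4: Évora, Faro, Setúbal.
Distance 5: Funchal — contains Funchal.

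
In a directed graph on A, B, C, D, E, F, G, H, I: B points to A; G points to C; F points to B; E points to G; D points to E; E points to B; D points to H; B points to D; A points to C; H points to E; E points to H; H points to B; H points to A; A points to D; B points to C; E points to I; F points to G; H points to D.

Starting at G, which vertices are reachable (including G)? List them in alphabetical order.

C, G

Start at G.
Its neighbours: C.
Nothing further is reachable.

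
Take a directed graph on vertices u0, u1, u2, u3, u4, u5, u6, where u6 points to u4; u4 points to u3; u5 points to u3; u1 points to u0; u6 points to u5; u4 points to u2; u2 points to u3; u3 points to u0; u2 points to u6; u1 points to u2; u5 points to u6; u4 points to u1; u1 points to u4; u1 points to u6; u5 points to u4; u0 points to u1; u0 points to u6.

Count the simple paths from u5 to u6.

15

u5→u3→u0→u1→u2→u6
u5→u3→u0→u1→u4→u2→u6
u5→u3→u0→u1→u6
u5→u3→u0→u6
u5→u4→u1→u0→u6
u5→u4→u1→u2→u3→u0→u6
u5→u4→u1→u2→u6
u5→u4→u1→u6
u5→u4→u2→u3→u0→u1→u6
u5→u4→u2→u3→u0→u6
u5→u4→u2→u6
u5→u4→u3→u0→u1→u2→u6
u5→u4→u3→u0→u1→u6
u5→u4→u3→u0→u6
u5→u6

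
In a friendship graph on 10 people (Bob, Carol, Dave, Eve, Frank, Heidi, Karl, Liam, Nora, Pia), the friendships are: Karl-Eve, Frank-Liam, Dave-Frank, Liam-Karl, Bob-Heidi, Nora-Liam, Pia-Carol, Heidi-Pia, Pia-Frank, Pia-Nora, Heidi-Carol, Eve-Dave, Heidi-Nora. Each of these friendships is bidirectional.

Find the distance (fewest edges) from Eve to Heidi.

Distance 0: Eve.
Distance 1: Dave, Karl.
Distance 2: Frank, Liam.
Distance 3: Nora, Pia.
Distance 4: Carol, Heidi — contains Heidi.

4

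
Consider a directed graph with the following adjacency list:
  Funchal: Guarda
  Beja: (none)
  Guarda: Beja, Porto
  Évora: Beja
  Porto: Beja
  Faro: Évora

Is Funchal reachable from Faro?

No

Explore from Faro.
Distance 1: reach Évora.
Distance 2: reach Beja.
The search from Faro is exhausted; no directed path reaches Funchal.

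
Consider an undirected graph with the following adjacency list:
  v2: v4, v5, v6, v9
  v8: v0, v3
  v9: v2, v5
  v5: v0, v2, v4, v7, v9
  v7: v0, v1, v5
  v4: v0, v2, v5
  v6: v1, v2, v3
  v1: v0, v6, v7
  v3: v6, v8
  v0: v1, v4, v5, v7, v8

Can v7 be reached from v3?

Yes

Explore from v3.
Distance 1: reach v6, v8.
Distance 2: reach v0, v1, v2.
Distance 3: reach v4, v5, v7, v9.
Found v7.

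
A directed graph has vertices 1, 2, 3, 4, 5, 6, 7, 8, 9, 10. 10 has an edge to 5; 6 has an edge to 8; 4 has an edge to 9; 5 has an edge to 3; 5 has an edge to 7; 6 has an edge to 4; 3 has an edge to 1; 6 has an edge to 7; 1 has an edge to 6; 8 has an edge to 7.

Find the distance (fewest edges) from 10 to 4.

5

Distance 0: 10.
Distance 1: 5.
Distance 2: 3, 7.
Distance 3: 1.
Distance 4: 6.
Distance 5: 4, 8 — contains 4.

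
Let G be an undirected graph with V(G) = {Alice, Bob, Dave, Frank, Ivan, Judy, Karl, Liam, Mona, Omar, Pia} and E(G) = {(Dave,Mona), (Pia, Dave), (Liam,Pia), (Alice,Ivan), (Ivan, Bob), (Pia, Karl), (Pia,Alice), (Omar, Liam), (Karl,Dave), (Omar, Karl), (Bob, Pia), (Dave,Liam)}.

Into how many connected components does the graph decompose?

From Alice: component {Alice, Bob, Dave, Ivan, Karl, Liam, Mona, Omar, Pia}.
From Frank: component {Frank}.
From Judy: component {Judy}.
That's 3 components.

3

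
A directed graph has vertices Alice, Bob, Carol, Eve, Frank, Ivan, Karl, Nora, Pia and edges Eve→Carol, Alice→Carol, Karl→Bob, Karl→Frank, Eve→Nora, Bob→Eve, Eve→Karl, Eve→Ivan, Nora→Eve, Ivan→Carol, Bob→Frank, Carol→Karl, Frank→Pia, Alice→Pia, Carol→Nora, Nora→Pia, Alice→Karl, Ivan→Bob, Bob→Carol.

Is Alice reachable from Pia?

Pia has no outgoing edges, so nothing is reachable from it.

No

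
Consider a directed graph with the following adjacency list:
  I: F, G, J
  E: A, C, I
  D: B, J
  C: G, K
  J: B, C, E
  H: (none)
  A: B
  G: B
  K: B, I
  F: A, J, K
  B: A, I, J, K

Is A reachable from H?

H has no outgoing edges, so nothing is reachable from it.

No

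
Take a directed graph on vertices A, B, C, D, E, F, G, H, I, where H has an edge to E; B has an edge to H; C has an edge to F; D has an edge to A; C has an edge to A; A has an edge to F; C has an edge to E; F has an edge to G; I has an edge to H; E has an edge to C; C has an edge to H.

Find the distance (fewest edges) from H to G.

4

Distance 0: H.
Distance 1: E.
Distance 2: C.
Distance 3: A, F.
Distance 4: G — contains G.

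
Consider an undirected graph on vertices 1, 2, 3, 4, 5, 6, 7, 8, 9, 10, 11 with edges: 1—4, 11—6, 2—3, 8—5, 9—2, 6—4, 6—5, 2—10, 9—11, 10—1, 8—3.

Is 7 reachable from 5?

No

Explore from 5.
Distance 1: reach 6, 8.
Distance 2: reach 3, 4, 11.
Distance 3: reach 1, 2, 9.
Distance 4: reach 10.
The search is exhausted without reaching 7; it lies in a different component.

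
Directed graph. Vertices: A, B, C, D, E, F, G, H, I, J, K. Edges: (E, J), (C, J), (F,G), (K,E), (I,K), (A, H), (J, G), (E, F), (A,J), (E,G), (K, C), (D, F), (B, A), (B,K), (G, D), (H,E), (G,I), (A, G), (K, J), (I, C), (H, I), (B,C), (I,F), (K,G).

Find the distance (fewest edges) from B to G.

Distance 0: B.
Distance 1: A, C, K.
Distance 2: E, G, H, J — contains G.

2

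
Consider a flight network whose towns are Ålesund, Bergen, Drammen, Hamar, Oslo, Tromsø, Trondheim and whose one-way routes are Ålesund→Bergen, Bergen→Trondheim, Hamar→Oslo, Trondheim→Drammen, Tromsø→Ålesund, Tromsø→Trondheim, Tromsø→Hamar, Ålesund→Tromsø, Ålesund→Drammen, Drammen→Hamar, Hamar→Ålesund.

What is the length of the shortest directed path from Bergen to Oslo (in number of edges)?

4

Distance 0: Bergen.
Distance 1: Trondheim.
Distance 2: Drammen.
Distance 3: Hamar.
Distance 4: Ålesund, Oslo — contains Oslo.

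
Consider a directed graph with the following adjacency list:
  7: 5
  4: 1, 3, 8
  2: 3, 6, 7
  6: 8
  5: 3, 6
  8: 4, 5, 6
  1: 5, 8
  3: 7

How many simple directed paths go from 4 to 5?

4

4→1→5
4→1→8→5
4→3→7→5
4→8→5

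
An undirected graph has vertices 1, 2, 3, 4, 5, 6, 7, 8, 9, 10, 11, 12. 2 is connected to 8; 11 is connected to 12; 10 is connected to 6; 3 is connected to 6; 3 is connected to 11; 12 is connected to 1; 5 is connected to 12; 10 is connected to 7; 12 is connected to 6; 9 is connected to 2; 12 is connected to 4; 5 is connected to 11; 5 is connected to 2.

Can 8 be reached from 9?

Explore from 9.
Distance 1: reach 2.
Distance 2: reach 5, 8.
Found 8.

Yes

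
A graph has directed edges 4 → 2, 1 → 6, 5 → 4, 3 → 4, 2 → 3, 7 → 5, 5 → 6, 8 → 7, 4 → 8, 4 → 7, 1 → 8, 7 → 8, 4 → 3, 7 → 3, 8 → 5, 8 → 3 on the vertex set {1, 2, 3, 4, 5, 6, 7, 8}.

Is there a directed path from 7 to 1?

No

Explore from 7.
Distance 1: reach 3, 5, 8.
Distance 2: reach 4, 6.
Distance 3: reach 2.
The search from 7 is exhausted; no directed path reaches 1.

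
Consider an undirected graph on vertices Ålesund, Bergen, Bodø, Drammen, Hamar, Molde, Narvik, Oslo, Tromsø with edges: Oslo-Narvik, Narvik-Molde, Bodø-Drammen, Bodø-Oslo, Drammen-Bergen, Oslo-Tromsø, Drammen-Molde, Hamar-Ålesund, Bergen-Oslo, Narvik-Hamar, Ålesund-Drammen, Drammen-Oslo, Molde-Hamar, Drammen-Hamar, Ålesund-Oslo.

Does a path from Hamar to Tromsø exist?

Explore from Hamar.
Distance 1: reach Ålesund, Drammen, Molde, Narvik.
Distance 2: reach Bergen, Bodø, Oslo.
Distance 3: reach Tromsø.
Found Tromsø.

Yes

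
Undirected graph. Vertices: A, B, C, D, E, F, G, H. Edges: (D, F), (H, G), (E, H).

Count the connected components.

5

From A: component {A}.
From B: component {B}.
From C: component {C}.
From D: component {D, F}.
From E: component {E, G, H}.
That's 5 components.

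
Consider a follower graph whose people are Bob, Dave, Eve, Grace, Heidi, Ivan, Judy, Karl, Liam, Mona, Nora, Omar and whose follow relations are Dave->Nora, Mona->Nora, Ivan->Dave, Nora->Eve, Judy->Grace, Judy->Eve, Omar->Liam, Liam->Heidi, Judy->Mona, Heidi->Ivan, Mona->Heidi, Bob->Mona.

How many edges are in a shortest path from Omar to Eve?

Distance 0: Omar.
Distance 1: Liam.
Distance 2: Heidi.
Distance 3: Ivan.
Distance 4: Dave.
Distance 5: Nora.
Distance 6: Eve — contains Eve.

6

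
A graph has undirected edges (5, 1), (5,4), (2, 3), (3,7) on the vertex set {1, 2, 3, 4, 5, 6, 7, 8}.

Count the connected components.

From 1: component {1, 4, 5}.
From 2: component {2, 3, 7}.
From 6: component {6}.
From 8: component {8}.
That's 4 components.

4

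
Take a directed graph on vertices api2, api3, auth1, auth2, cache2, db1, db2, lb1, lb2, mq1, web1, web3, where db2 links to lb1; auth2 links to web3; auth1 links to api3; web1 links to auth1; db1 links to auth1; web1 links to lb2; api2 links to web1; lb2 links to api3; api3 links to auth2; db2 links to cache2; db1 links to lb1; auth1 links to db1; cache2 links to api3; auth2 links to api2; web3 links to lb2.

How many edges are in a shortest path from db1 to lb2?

Distance 0: db1.
Distance 1: auth1, lb1.
Distance 2: api3.
Distance 3: auth2.
Distance 4: api2, web3.
Distance 5: lb2, web1 — contains lb2.

5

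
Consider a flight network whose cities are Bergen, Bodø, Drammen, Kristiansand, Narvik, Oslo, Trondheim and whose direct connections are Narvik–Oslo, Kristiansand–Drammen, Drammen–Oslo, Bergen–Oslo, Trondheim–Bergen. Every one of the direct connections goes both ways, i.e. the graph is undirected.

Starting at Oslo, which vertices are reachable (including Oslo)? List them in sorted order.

Start at Oslo.
Its neighbours: Bergen, Drammen, Narvik.
Then their neighbours: Kristiansand, Trondheim.
Nothing further is reachable.

Bergen, Drammen, Kristiansand, Narvik, Oslo, Trondheim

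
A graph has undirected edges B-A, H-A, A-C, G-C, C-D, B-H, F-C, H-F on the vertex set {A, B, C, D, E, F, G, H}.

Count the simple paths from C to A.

C–A
C–F–H–A
C–F–H–B–A

3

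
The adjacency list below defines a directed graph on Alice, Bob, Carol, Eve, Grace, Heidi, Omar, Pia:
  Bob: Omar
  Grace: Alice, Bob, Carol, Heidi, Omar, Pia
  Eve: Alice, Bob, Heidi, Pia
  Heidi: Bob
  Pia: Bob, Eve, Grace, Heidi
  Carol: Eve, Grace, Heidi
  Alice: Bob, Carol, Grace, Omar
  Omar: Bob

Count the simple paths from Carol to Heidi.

9

Carol→Eve→Alice→Grace→Heidi
Carol→Eve→Alice→Grace→Pia→Heidi
Carol→Eve→Heidi
Carol→Eve→Pia→Grace→Heidi
Carol→Eve→Pia→Heidi
Carol→Grace→Heidi
Carol→Grace→Pia→Eve→Heidi
Carol→Grace→Pia→Heidi
Carol→Heidi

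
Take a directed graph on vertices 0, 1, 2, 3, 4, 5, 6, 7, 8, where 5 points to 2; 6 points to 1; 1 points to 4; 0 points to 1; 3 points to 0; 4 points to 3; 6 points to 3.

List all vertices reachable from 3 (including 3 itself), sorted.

0, 1, 3, 4

Start at 3.
Its neighbours: 0.
Then their neighbours: 1.
Then next layer: 4.
Nothing further is reachable.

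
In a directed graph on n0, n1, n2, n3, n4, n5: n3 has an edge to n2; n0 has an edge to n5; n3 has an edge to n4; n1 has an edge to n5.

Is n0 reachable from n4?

n4 has no outgoing edges, so nothing is reachable from it.

No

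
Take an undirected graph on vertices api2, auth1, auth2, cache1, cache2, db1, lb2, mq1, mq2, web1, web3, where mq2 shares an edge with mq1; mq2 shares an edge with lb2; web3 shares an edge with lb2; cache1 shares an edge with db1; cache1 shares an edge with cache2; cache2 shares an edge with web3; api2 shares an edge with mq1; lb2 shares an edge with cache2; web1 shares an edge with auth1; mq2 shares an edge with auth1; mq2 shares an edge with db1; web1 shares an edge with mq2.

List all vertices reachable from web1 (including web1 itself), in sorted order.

api2, auth1, cache1, cache2, db1, lb2, mq1, mq2, web1, web3

Start at web1.
Its neighbours: auth1, mq2.
Then their neighbours: db1, lb2, mq1.
Then next layer: api2, cache1, cache2, web3.
Nothing further is reachable.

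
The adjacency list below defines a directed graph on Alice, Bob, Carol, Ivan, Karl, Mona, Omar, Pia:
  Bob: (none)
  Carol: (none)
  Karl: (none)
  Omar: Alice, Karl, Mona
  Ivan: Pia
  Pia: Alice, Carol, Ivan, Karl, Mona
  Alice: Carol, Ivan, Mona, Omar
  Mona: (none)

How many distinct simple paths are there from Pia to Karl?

2

Pia→Alice→Omar→Karl
Pia→Karl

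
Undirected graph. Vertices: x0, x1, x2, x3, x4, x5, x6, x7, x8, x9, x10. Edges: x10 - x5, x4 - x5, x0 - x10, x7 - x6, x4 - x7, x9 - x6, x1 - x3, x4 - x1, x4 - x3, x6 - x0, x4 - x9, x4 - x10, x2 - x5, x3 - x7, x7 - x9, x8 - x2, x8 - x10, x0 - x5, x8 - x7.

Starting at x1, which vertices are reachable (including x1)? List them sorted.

Start at x1.
Its neighbours: x3, x4.
Then their neighbours: x5, x7, x9, x10.
Then next layer: x0, x2, x6, x8.
Every vertex is now reached.

x0, x1, x2, x3, x4, x5, x6, x7, x8, x9, x10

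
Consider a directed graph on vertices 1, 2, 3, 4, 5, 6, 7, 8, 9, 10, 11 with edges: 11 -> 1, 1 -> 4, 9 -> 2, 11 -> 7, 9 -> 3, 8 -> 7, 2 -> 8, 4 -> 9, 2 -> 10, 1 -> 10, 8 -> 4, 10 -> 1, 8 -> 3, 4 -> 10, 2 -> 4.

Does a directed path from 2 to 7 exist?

Explore from 2.
Distance 1: reach 4, 8, 10.
Distance 2: reach 1, 3, 7, 9.
Found 7.

Yes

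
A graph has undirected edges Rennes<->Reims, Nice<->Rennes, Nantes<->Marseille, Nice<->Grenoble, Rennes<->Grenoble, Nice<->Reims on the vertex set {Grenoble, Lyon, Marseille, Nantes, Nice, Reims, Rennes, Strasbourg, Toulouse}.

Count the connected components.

5

From Grenoble: component {Grenoble, Nice, Reims, Rennes}.
From Lyon: component {Lyon}.
From Marseille: component {Marseille, Nantes}.
From Strasbourg: component {Strasbourg}.
From Toulouse: component {Toulouse}.
That's 5 components.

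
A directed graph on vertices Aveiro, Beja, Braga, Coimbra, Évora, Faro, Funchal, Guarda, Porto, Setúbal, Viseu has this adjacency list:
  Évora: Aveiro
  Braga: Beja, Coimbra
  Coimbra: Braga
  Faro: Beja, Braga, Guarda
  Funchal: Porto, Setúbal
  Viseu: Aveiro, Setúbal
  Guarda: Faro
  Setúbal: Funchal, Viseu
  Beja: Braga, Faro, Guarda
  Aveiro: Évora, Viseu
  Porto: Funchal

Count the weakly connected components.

2

From Aveiro: component {Aveiro, Évora, Funchal, Porto, Setúbal, Viseu}.
From Beja: component {Beja, Braga, Coimbra, Faro, Guarda}.
That's 2 components.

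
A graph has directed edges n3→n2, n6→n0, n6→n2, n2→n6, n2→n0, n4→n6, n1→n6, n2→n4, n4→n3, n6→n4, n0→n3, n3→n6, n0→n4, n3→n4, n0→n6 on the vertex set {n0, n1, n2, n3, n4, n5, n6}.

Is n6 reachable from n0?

Yes

Explore from n0.
Distance 1: reach n3, n4, n6.
Found n6.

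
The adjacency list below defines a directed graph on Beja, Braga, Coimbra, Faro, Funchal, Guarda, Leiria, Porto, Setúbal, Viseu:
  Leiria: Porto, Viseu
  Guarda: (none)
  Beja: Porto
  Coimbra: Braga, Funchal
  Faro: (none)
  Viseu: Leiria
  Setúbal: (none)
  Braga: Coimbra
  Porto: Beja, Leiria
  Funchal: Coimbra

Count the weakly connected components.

5

From Beja: component {Beja, Leiria, Porto, Viseu}.
From Braga: component {Braga, Coimbra, Funchal}.
From Faro: component {Faro}.
From Guarda: component {Guarda}.
From Setúbal: component {Setúbal}.
That's 5 components.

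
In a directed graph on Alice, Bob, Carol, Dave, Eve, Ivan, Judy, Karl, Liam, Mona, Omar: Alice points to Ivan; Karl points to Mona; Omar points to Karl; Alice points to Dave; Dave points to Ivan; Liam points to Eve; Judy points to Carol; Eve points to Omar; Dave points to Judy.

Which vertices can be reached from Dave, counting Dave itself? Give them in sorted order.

Carol, Dave, Ivan, Judy

Start at Dave.
Its neighbours: Ivan, Judy.
Then their neighbours: Carol.
Nothing further is reachable.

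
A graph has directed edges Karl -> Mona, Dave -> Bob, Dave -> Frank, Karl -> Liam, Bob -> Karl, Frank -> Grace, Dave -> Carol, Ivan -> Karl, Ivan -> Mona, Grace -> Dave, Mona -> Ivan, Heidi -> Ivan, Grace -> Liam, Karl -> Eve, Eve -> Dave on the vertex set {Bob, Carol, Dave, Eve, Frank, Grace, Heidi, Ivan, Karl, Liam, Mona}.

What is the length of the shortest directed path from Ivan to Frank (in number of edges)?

Distance 0: Ivan.
Distance 1: Karl, Mona.
Distance 2: Eve, Liam.
Distance 3: Dave.
Distance 4: Bob, Carol, Frank — contains Frank.

4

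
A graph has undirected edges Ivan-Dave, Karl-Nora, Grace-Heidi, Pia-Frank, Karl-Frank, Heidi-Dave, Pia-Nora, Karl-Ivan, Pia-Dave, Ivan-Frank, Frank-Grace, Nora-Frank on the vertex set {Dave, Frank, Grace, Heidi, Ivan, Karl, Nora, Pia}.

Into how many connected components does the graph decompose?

1

From Dave: component {Dave, Frank, Grace, Heidi, Ivan, Karl, Nora, Pia}.
That's 1 component.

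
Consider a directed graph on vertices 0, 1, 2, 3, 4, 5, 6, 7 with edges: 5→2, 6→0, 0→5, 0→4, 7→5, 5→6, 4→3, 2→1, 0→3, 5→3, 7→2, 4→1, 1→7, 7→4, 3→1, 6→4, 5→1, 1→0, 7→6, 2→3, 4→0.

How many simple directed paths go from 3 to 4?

3→1→0→4
3→1→0→5→6→4
3→1→7→4
3→1→7→5→6→0→4
3→1→7→5→6→4
3→1→7→6→0→4
3→1→7→6→4

7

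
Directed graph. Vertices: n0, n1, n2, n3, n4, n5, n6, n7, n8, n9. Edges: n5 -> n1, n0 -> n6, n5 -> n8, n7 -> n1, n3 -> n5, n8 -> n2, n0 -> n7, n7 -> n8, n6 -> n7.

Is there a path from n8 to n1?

No

Explore from n8.
Distance 1: reach n2.
The search from n8 is exhausted; no directed path reaches n1.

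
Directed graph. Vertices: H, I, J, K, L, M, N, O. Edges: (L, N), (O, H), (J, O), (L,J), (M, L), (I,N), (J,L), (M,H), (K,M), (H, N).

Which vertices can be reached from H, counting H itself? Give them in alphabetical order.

H, N

Start at H.
Its neighbours: N.
Nothing further is reachable.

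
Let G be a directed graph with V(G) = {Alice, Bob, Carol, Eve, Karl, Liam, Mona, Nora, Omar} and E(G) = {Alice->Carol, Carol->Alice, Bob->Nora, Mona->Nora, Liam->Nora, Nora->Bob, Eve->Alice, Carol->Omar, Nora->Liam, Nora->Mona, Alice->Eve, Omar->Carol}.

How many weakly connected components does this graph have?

From Alice: component {Alice, Carol, Eve, Omar}.
From Bob: component {Bob, Liam, Mona, Nora}.
From Karl: component {Karl}.
That's 3 components.

3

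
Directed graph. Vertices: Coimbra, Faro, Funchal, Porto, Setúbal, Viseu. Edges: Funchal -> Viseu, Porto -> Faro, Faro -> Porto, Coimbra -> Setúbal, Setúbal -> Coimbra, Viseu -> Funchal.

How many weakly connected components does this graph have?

3

From Coimbra: component {Coimbra, Setúbal}.
From Faro: component {Faro, Porto}.
From Funchal: component {Funchal, Viseu}.
That's 3 components.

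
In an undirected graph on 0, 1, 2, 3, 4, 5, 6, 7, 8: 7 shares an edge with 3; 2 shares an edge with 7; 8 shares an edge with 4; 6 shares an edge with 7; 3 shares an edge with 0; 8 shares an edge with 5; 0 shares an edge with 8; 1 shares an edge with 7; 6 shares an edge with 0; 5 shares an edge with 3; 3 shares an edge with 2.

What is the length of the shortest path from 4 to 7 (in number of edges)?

4

Distance 0: 4.
Distance 1: 8.
Distance 2: 0, 5.
Distance 3: 3, 6.
Distance 4: 2, 7 — contains 7.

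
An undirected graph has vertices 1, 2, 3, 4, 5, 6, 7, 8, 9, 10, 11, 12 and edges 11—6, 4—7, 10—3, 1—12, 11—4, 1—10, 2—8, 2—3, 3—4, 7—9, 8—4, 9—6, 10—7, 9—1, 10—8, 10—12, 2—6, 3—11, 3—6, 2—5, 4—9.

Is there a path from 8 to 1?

Yes

Explore from 8.
Distance 1: reach 2, 4, 10.
Distance 2: reach 1, 3, 5, 6, 7, 9, 11, 12.
Found 1.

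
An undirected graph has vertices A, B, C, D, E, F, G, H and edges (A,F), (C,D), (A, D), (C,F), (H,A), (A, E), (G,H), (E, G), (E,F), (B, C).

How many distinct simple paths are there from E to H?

4

E–A–H
E–F–A–H
E–F–C–D–A–H
E–G–H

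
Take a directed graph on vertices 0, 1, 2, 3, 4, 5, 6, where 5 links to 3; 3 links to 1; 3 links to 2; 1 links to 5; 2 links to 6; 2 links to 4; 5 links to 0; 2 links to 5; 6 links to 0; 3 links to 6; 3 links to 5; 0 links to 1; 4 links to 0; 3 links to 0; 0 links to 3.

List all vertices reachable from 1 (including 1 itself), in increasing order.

0, 1, 2, 3, 4, 5, 6

Start at 1.
Its neighbours: 5.
Then their neighbours: 0, 3.
Then next layer: 2, 6.
Then next layer: 4.
Every vertex is now reached.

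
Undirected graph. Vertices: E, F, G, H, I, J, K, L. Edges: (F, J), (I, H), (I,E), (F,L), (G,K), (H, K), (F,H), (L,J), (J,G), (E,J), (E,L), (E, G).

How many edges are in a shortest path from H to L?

2

Distance 0: H.
Distance 1: F, I, K.
Distance 2: E, G, J, L — contains L.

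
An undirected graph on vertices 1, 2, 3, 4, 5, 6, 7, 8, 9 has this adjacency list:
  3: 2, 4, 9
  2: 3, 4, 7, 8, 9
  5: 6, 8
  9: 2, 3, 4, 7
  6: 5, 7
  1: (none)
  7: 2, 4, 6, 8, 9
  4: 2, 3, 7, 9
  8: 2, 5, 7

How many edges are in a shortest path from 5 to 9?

Distance 0: 5.
Distance 1: 6, 8.
Distance 2: 2, 7.
Distance 3: 3, 4, 9 — contains 9.

3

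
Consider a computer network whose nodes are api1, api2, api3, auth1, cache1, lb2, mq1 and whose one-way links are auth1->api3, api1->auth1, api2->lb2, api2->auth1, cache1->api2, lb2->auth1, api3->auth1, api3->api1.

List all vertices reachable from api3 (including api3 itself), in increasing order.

Start at api3.
Its neighbours: api1, auth1.
Nothing further is reachable.

api1, api3, auth1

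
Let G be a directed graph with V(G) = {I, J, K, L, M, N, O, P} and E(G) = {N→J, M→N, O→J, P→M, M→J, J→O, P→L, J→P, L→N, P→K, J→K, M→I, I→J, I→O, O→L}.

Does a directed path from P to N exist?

Explore from P.
Distance 1: reach K, L, M.
Distance 2: reach I, J, N.
Found N.

Yes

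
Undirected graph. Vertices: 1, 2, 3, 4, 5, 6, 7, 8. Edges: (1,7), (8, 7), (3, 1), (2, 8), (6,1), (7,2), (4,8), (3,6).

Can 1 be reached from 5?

No

5 has no edges, so nothing is reachable from it.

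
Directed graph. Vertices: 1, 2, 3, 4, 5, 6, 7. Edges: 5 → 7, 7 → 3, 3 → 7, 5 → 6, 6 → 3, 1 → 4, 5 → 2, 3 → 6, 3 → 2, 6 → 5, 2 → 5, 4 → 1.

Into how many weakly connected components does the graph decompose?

From 1: component {1, 4}.
From 2: component {2, 3, 5, 6, 7}.
That's 2 components.

2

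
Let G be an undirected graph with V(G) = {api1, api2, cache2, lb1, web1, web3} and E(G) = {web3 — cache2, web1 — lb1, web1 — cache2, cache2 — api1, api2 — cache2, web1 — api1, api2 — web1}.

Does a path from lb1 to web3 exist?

Yes

Explore from lb1.
Distance 1: reach web1.
Distance 2: reach api1, api2, cache2.
Distance 3: reach web3.
Found web3.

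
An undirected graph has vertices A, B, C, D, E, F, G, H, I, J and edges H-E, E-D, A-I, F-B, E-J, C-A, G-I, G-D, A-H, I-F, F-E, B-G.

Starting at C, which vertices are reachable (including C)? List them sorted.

Start at C.
Its neighbours: A.
Then their neighbours: H, I.
Then next layer: E, F, G.
Then next layer: B, D, J.
Every vertex is now reached.

A, B, C, D, E, F, G, H, I, J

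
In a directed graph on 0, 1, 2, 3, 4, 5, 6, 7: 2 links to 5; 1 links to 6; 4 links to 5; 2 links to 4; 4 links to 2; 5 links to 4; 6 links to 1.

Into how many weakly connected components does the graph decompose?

5

From 0: component {0}.
From 1: component {1, 6}.
From 2: component {2, 4, 5}.
From 3: component {3}.
From 7: component {7}.
That's 5 components.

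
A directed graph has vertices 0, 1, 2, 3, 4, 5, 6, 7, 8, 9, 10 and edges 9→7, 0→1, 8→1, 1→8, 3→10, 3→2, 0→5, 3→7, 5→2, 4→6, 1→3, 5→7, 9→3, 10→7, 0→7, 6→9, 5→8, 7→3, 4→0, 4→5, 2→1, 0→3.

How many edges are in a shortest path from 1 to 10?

Distance 0: 1.
Distance 1: 3, 8.
Distance 2: 2, 7, 10 — contains 10.

2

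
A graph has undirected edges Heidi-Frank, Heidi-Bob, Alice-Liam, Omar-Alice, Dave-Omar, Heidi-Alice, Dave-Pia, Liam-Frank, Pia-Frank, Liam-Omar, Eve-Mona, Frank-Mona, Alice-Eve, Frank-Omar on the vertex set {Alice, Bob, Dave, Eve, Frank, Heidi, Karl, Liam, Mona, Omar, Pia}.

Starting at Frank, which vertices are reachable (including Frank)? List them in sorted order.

Alice, Bob, Dave, Eve, Frank, Heidi, Liam, Mona, Omar, Pia

Start at Frank.
Its neighbours: Heidi, Liam, Mona, Omar, Pia.
Then their neighbours: Alice, Bob, Dave, Eve.
Nothing further is reachable.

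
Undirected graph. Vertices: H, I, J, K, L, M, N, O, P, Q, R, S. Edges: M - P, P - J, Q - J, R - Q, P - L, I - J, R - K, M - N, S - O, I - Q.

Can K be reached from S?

No

Explore from S.
Distance 1: reach O.
The search is exhausted without reaching K; it lies in a different component.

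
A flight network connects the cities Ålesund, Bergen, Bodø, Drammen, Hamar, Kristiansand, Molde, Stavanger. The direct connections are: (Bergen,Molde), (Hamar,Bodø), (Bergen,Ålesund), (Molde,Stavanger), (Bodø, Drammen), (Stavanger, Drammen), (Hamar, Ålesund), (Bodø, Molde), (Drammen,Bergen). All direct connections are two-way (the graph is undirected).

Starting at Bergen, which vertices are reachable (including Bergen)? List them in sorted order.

Start at Bergen.
Its neighbours: Ålesund, Drammen, Molde.
Then their neighbours: Bodø, Hamar, Stavanger.
Nothing further is reachable.

Ålesund, Bergen, Bodø, Drammen, Hamar, Molde, Stavanger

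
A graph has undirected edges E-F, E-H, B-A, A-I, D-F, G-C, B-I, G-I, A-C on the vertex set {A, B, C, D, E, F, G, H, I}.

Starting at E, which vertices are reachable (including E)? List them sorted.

Start at E.
Its neighbours: F, H.
Then their neighbours: D.
Nothing further is reachable.

D, E, F, H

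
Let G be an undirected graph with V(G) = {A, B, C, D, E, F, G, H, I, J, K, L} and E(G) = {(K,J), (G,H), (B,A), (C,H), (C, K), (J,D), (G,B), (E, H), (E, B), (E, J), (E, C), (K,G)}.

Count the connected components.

From A: component {A, B, C, D, E, G, H, J, K}.
From F: component {F}.
From I: component {I}.
From L: component {L}.
That's 4 components.

4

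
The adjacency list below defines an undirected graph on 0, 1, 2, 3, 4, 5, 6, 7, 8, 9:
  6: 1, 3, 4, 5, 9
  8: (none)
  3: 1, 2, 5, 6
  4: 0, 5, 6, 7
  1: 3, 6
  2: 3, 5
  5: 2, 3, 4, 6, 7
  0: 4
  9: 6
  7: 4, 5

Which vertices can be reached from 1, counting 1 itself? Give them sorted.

0, 1, 2, 3, 4, 5, 6, 7, 9

Start at 1.
Its neighbours: 3, 6.
Then their neighbours: 2, 4, 5, 9.
Then next layer: 0, 7.
Nothing further is reachable.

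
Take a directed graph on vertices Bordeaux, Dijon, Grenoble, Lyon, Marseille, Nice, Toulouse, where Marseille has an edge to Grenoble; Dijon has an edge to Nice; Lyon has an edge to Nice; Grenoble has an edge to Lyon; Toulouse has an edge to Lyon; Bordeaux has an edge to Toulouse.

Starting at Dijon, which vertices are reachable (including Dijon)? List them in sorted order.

Dijon, Nice

Start at Dijon.
Its neighbours: Nice.
Nothing further is reachable.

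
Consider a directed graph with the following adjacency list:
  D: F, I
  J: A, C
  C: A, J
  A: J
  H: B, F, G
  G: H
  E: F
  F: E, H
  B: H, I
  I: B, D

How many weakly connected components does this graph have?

From A: component {A, C, J}.
From B: component {B, D, E, F, G, H, I}.
That's 2 components.

2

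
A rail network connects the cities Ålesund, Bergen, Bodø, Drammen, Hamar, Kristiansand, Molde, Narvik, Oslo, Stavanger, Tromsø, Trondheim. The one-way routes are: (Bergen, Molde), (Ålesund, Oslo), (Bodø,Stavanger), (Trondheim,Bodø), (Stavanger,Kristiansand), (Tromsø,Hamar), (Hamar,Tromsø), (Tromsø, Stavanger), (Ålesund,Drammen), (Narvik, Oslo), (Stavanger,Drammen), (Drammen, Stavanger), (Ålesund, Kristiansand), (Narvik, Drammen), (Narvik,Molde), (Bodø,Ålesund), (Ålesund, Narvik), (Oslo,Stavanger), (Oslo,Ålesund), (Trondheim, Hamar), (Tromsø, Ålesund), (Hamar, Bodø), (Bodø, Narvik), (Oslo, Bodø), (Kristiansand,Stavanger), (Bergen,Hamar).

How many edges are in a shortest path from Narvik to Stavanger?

Distance 0: Narvik.
Distance 1: Drammen, Molde, Oslo.
Distance 2: Ålesund, Bodø, Stavanger — contains Stavanger.

2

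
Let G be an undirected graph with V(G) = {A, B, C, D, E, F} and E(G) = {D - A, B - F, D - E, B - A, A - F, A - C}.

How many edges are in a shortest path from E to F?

Distance 0: E.
Distance 1: D.
Distance 2: A.
Distance 3: B, C, F — contains F.

3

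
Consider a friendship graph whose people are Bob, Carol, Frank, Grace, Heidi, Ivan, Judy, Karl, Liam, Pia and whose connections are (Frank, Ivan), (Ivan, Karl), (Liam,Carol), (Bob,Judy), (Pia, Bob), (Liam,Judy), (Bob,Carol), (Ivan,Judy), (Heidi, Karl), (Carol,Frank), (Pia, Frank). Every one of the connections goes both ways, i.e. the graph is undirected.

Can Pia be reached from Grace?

No

Grace has no edges, so nothing is reachable from it.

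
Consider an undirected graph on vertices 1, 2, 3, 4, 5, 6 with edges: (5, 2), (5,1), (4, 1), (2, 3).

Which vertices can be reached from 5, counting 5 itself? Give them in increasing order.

1, 2, 3, 4, 5

Start at 5.
Its neighbours: 1, 2.
Then their neighbours: 3, 4.
Nothing further is reachable.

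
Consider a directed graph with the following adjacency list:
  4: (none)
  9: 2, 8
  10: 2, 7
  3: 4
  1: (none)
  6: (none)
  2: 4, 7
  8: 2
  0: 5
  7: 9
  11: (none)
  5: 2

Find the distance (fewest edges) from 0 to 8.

Distance 0: 0.
Distance 1: 5.
Distance 2: 2.
Distance 3: 4, 7.
Distance 4: 9.
Distance 5: 8 — contains 8.

5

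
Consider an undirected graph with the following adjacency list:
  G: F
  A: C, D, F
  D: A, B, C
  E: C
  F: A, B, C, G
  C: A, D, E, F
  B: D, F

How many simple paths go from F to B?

5

F–A–C–D–B
F–A–D–B
F–B
F–C–A–D–B
F–C–D–B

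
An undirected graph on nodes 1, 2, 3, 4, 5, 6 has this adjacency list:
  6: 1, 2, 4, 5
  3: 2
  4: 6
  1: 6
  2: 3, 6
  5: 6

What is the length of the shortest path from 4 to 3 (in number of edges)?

3

Distance 0: 4.
Distance 1: 6.
Distance 2: 1, 2, 5.
Distance 3: 3 — contains 3.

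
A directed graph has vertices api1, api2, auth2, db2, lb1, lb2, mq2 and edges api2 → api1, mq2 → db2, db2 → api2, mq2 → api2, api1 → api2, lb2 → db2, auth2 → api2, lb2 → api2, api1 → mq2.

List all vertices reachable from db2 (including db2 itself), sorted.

api1, api2, db2, mq2

Start at db2.
Its neighbours: api2.
Then their neighbours: api1.
Then next layer: mq2.
Nothing further is reachable.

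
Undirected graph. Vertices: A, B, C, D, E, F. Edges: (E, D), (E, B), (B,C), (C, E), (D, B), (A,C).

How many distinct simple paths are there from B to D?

3

B–C–E–D
B–D
B–E–D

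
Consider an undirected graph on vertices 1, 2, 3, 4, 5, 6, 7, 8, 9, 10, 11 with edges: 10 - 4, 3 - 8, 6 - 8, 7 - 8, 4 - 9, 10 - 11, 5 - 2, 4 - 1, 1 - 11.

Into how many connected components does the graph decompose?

From 1: component {1, 4, 9, 10, 11}.
From 2: component {2, 5}.
From 3: component {3, 6, 7, 8}.
That's 3 components.

3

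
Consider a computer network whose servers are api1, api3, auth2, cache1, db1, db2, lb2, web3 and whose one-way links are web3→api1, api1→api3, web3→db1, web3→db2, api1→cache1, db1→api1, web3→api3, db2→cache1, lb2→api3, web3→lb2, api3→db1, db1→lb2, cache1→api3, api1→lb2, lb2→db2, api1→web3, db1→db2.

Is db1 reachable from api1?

Explore from api1.
Distance 1: reach api3, cache1, lb2, web3.
Distance 2: reach db1, db2.
Found db1.

Yes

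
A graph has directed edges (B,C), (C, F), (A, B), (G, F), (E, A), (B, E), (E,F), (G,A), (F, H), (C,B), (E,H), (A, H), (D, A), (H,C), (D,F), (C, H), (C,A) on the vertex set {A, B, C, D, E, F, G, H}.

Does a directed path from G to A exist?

Yes

Explore from G.
Distance 1: reach A, F.
Found A.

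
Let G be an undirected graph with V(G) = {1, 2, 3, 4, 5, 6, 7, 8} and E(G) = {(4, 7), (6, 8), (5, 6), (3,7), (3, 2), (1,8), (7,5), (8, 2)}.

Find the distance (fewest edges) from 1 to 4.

5

Distance 0: 1.
Distance 1: 8.
Distance 2: 2, 6.
Distance 3: 3, 5.
Distance 4: 7.
Distance 5: 4 — contains 4.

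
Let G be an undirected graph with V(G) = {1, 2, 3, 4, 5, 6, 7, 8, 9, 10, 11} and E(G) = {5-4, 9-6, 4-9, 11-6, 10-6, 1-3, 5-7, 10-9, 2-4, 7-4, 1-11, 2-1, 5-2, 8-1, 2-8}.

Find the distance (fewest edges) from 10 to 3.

Distance 0: 10.
Distance 1: 6, 9.
Distance 2: 4, 11.
Distance 3: 1, 2, 5, 7.
Distance 4: 3, 8 — contains 3.

4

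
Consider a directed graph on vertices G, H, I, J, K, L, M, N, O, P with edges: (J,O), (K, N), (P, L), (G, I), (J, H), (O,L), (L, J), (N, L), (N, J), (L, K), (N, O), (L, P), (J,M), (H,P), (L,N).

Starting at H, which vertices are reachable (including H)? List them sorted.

Start at H.
Its neighbours: P.
Then their neighbours: L.
Then next layer: J, K, N.
Then next layer: M, O.
Nothing further is reachable.

H, J, K, L, M, N, O, P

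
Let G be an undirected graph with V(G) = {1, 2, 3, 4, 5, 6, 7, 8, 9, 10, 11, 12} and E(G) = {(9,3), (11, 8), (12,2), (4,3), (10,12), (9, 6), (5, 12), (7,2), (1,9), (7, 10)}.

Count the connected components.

3

From 1: component {1, 3, 4, 6, 9}.
From 2: component {2, 5, 7, 10, 12}.
From 8: component {8, 11}.
That's 3 components.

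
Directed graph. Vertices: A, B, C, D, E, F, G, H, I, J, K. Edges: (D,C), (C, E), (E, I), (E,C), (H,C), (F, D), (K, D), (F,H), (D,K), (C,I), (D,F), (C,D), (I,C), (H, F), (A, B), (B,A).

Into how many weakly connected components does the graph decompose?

From A: component {A, B}.
From C: component {C, D, E, F, H, I, K}.
From G: component {G}.
From J: component {J}.
That's 4 components.

4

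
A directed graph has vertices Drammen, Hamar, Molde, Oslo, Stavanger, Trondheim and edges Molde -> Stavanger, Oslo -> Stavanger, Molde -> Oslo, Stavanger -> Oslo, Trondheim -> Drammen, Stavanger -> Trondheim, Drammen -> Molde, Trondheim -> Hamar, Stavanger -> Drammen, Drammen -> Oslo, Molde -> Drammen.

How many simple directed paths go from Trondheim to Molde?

1

Trondheim→Drammen→Molde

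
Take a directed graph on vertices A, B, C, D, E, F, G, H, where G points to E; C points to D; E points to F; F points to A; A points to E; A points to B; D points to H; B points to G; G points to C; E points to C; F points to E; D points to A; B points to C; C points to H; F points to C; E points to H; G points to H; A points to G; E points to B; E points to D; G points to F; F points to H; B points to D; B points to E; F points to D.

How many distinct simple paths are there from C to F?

7

C→D→A→B→E→F
C→D→A→B→G→E→F
C→D→A→B→G→F
C→D→A→E→B→G→F
C→D→A→E→F
C→D→A→G→E→F
C→D→A→G→F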